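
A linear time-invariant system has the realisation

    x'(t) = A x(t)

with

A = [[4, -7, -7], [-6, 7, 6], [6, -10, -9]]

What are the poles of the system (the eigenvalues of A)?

-3, 1, 4

det(sI - A) = s^3 - (tr A)s^2 + (M11 + M22 + M33)s - det A, where Mii is the 2×2 principal minor of A obtained by deleting row i and column i.
tr A = 4 + 7 + (-9) = 2; M11 = 7·(-9) - 6·(-10) = -63 - (-60) = -3; M22 = 4·(-9) - (-7)·6 = -36 - (-42) = 6; M33 = 4·7 - (-7)·(-6) = 28 - 42 = -14; sum of minors = -11.
det A = 4·(7·(-9) - 6·(-10)) - (-7)·((-6)·(-9) - 6·6) + (-7)·((-6)·(-10) - 7·6) = 4·(-3) - (-7)·18 + (-7)·18 = -12.
So p(s) = det(sI - A) = s^3 - 2s^2 - 11s + 12.
Rational-root test: any integer root divides 12. Testing small divisors, s = 1 works: p(1) = 1 + (-2) + (-11) + 12 = 0, so (s - 1) is a factor.
Dividing, p(s) = (s - 1)(s^2 - s - 12).
Factor s^2 - s - 12: two numbers with sum 1 and product -12 are 4 and -3, so s^2 - s - 12 = (s - 4)(s + 3).
Hence p(s) = (s - 4) (s - 1) (s + 3), with roots -3, 1, 4.
At least one eigenvalue has non-negative real part, so the system is not asymptotically stable.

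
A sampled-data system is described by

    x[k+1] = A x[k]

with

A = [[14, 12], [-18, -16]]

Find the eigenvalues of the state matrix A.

-4, 2

det(zI - A) = z^2 - (tr A)z + det A, with tr A = 14 + (-16) = -2 and det A = 14·(-16) - 12·(-18) = -224 - (-216) = -8.
So p(z) = det(zI - A) = z^2 + 2z - 8.
Factor z^2 + 2z - 8: two numbers with sum -2 and product -8 are 2 and -4, so z^2 + 2z - 8 = (z - 2)(z + 4).
Hence p(z) = (z - 2) (z + 4), with roots -4, 2.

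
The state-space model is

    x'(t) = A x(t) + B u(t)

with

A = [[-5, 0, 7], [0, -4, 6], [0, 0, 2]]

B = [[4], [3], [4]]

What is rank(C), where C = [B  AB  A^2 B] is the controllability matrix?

AB = [[8], [12], [8]]
A^2B = [[16], [0], [16]]
Controllability matrix C = [B  AB  A^2B] = [[4, 8, 16], [3, 12, 0], [4, 8, 16]]
The rows r1, r2, r3 of C are linearly dependent: -r1 + r3 = 0 (check each entry), so rank(C) ≤ 2.
The 2×2 minor from rows 1, 2, columns 1, 2 is 4·12 - 8·3 = 48 - 24 = 24 ≠ 0, so rank(C) = 2.
rank(C) = 2 < n = 3, so the pair (A, B) is not completely controllable.

2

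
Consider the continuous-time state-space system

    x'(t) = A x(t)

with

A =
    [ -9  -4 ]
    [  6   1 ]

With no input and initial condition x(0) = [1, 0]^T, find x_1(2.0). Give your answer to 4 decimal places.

-0.0048

det(sI - A) = s^2 - (tr A)s + det A, with tr A = (-9) + 1 = -8 and det A = (-9)·1 - (-4)·6 = -9 - (-24) = 15.
So p(s) = det(sI - A) = s^2 + 8s + 15.
Factor s^2 + 8s + 15: two numbers with sum -8 and product 15 are -3 and -5, so s^2 + 8s + 15 = (s + 3)(s + 5).
Hence p(s) = (s + 3) (s + 5), with roots -5, -3.
The eigenvalues -5, -3 are distinct and real, so A is diagonalisable and x(t) = e^{At} x(0) = V diag(e^{λ_i t}) V^{-1} x(0), where the columns of V are the eigenvectors.
λ = -5: A - (-5)I = [[-4, -4], [6, 6]]. Row 1 gives (-4)·v1 + (-4)·v2 = 0, so take v_1 = [-1, 1]^T.
λ = -3: A - (-3)I = [[-6, -4], [6, 4]]. Row 1 gives (-6)·v1 + (-4)·v2 = 0, so take v_2 = [-2, 3]^T.
V = [v_1 v_2] = [[-1, -2], [1, 3]] has det V = -1, so V^{-1} = adj(V)/det V = [[-3, -2], [1, 1]].
Modal coordinates z(0) = V^{-1} x(0): (-3)·1 + (-2)·0 = -3; 1·1 + 1·0 = 1; so z(0) = [-3, 1]^T.
x_1(t) = Σ_i (v_i)_1 · z_i(0) · e^{λ_i t} (row 1 of V times the modal terms).
x_1(2.0) = (-1)·(-3)·e^{-5·2.0} + (-2)·1·e^{-3·2.0} = 3·0.000045 + (-2)·0.002479 = -0.0048.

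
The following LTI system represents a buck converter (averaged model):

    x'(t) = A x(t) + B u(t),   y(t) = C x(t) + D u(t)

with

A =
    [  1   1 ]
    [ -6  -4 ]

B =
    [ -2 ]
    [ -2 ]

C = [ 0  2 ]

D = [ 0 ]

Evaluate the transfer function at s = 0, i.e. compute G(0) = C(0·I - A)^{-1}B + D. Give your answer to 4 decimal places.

14.0000

G(0) = C(-A)^{-1}B + D = -C A^{-1} B + D.
det A = 2, so A^{-1} = (1/2)·adj(A) = [[-2, -1/2], [3, 1/2]]
A^{-1} B = [5, -7]^T
C A^{-1} B = -14
G(0) = D - C A^{-1} B = 0 - (-14) = 14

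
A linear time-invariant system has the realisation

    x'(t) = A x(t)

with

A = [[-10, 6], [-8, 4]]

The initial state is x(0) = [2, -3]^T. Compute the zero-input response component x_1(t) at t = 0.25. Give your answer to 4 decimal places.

det(sI - A) = s^2 - (tr A)s + det A, with tr A = (-10) + 4 = -6 and det A = (-10)·4 - 6·(-8) = -40 - (-48) = 8.
So p(s) = det(sI - A) = s^2 + 6s + 8.
Factor s^2 + 6s + 8: two numbers with sum -6 and product 8 are -2 and -4, so s^2 + 6s + 8 = (s + 2)(s + 4).
Hence p(s) = (s + 2) (s + 4), with roots -4, -2.
The eigenvalues -4, -2 are distinct and real, so A is diagonalisable and x(t) = e^{At} x(0) = V diag(e^{λ_i t}) V^{-1} x(0), where the columns of V are the eigenvectors.
λ = -4: A - (-4)I = [[-6, 6], [-8, 8]]. Row 1 gives (-6)·v1 + 6·v2 = 0, so take v_1 = [-1, -1]^T.
λ = -2: A - (-2)I = [[-8, 6], [-8, 6]]. Row 1 gives (-8)·v1 + 6·v2 = 0, so take v_2 = [-3, -4]^T.
V = [v_1 v_2] = [[-1, -3], [-1, -4]] has det V = 1, so V^{-1} = adj(V)/det V = [[-4, 3], [1, -1]].
Modal coordinates z(0) = V^{-1} x(0): (-4)·2 + 3·(-3) = -17; 1·2 + (-1)·(-3) = 5; so z(0) = [-17, 5]^T.
x_1(t) = Σ_i (v_i)_1 · z_i(0) · e^{λ_i t} (row 1 of V times the modal terms).
x_1(0.25) = (-1)·(-17)·e^{-4·0.25} + (-3)·5·e^{-2·0.25} = 17·0.367879 + (-15)·0.606531 = -2.8440.

-2.8440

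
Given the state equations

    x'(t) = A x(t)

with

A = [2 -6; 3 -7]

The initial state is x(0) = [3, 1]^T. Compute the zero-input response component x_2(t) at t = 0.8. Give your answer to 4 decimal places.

0.8579

det(sI - A) = s^2 - (tr A)s + det A, with tr A = 2 + (-7) = -5 and det A = 2·(-7) - (-6)·3 = -14 - (-18) = 4.
So p(s) = det(sI - A) = s^2 + 5s + 4.
Factor s^2 + 5s + 4: two numbers with sum -5 and product 4 are -1 and -4, so s^2 + 5s + 4 = (s + 1)(s + 4).
Hence p(s) = (s + 1) (s + 4), with roots -4, -1.
The eigenvalues -4, -1 are distinct and real, so A is diagonalisable and x(t) = e^{At} x(0) = V diag(e^{λ_i t}) V^{-1} x(0), where the columns of V are the eigenvectors.
λ = -4: A - (-4)I = [[6, -6], [3, -3]]. Row 1 gives 6·v1 + (-6)·v2 = 0, so take v_1 = [1, 1]^T.
λ = -1: A - (-1)I = [[3, -6], [3, -6]]. Row 1 gives 3·v1 + (-6)·v2 = 0, so take v_2 = [2, 1]^T.
V = [v_1 v_2] = [[1, 2], [1, 1]] has det V = -1, so V^{-1} = adj(V)/det V = [[-1, 2], [1, -1]].
Modal coordinates z(0) = V^{-1} x(0): (-1)·3 + 2·1 = -1; 1·3 + (-1)·1 = 2; so z(0) = [-1, 2]^T.
x_2(t) = Σ_i (v_i)_2 · z_i(0) · e^{λ_i t} (row 2 of V times the modal terms).
x_2(0.8) = 1·(-1)·e^{-4·0.8} + 1·2·e^{-1·0.8} = (-1)·0.040762 + 2·0.449329 = 0.8579.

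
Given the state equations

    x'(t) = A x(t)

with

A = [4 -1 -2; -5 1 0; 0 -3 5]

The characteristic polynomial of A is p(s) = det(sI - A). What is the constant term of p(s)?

Expand det(sI - A) for the 3×3 matrix.
p(s) = s^3 - 10s^2 + 24s + 35.
(Check: constant term = det(-A) = (-1)^3 det A = 35; coefficient of s^2 = -tr A = -10.)
The constant term is 35.

35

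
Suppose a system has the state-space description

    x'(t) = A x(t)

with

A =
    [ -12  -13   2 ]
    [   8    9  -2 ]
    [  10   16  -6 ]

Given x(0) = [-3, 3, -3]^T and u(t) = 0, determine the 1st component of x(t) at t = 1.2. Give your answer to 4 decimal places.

det(sI - A) = s^3 - (tr A)s^2 + (M11 + M22 + M33)s - det A, where Mii is the 2×2 principal minor of A obtained by deleting row i and column i.
tr A = (-12) + 9 + (-6) = -9; M11 = 9·(-6) - (-2)·16 = -54 - (-32) = -22; M22 = (-12)·(-6) - 2·10 = 72 - 20 = 52; M33 = (-12)·9 - (-13)·8 = -108 - (-104) = -4; sum of minors = 26.
det A = (-12)·(9·(-6) - (-2)·16) - (-13)·(8·(-6) - (-2)·10) + 2·(8·16 - 9·10) = (-12)·(-22) - (-13)·(-28) + 2·38 = -24.
So p(s) = det(sI - A) = s^3 + 9s^2 + 26s + 24.
Rational-root test: any integer root divides 24. Testing small divisors, s = -2 works: p(-2) = -8 + 36 + (-52) + 24 = 0, so (s + 2) is a factor.
Dividing, p(s) = (s + 2)(s^2 + 7s + 12).
Factor s^2 + 7s + 12: two numbers with sum -7 and product 12 are -3 and -4, so s^2 + 7s + 12 = (s + 3)(s + 4).
Hence p(s) = (s + 2) (s + 3) (s + 4), with roots -4, -3, -2.
The eigenvalues -4, -3, -2 are distinct and real, so A is diagonalisable and x(t) = e^{At} x(0) = V diag(e^{λ_i t}) V^{-1} x(0), where the columns of V are the eigenvectors.
λ = -4: A - (-4)I = [[-8, -13, 2], [8, 13, -2], [10, 16, -2]]. v must be orthogonal to every row; (row 1) × (row 3) = [-6, 4, 2], so take v_1 = [3, -2, -1]^T.
λ = -3: A - (-3)I = [[-9, -13, 2], [8, 12, -2], [10, 16, -3]]. v must be orthogonal to every row; (row 1) × (row 2) = [2, -2, -4], so take v_2 = [-1, 1, 2]^T.
λ = -2: A - (-2)I = [[-10, -13, 2], [8, 11, -2], [10, 16, -4]]. v must be orthogonal to every row; (row 1) × (row 2) = [4, -4, -6], so take v_3 = [2, -2, -3]^T.
V = [v_1 v_2 v_3] = [[3, -1, 2], [-2, 1, -2], [-1, 2, -3]] has det V = 1, so V^{-1} = adj(V)/det V = [[1, 1, 0], [-4, -7, 2], [-3, -5, 1]].
Modal coordinates z(0) = V^{-1} x(0): 1·(-3) + 1·3 + 0·(-3) = 0; (-4)·(-3) + (-7)·3 + 2·(-3) = -15; (-3)·(-3) + (-5)·3 + 1·(-3) = -9; so z(0) = [0, -15, -9]^T.
x_1(t) = Σ_i (v_i)_1 · z_i(0) · e^{λ_i t} (row 1 of V times the modal terms).
x_1(1.2) = 3·0·e^{-4·1.2} + (-1)·(-15)·e^{-3·1.2} + 2·(-9)·e^{-2·1.2} = 0·0.008230 + 15·0.027324 + (-18)·0.090718 = -1.2231.

-1.2231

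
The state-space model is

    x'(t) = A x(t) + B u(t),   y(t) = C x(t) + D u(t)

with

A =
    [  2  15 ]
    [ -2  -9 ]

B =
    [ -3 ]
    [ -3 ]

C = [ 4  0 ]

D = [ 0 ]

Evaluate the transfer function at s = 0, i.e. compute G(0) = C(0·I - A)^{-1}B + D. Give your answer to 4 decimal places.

-24.0000

G(0) = C(-A)^{-1}B + D = -C A^{-1} B + D.
det A = 12, so A^{-1} = (1/12)·adj(A) = [[-3/4, -5/4], [1/6, 1/6]]
A^{-1} B = [6, -1]^T
C A^{-1} B = 24
G(0) = D - C A^{-1} B = 0 - (24) = -24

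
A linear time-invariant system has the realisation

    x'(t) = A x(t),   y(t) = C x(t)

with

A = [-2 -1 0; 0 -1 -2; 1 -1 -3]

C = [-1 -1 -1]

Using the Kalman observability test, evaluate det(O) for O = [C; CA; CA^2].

0

CA = [[1, 3, 5]]
CA^2 = [[3, -9, -21]]
Observability matrix O = [C; CA; CA^2] = [[-1, -1, -1], [1, 3, 5], [3, -9, -21]]
Expanding along the first row, det(O) = (-1)·(3·(-21) - 5·(-9)) - (-1)·(1·(-21) - 5·3) + (-1)·(1·(-9) - 3·3) = (-1)·(-18) - (-1)·(-36) + (-1)·(-18) = 0
Since det(O) = 0, rank(O) < 3 and the system is not completely observable.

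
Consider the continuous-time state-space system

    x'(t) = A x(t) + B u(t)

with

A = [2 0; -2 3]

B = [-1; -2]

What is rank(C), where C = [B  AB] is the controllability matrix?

AB = [[-2], [-4]]
Controllability matrix C = [B  AB] = [[-1, -2], [-2, -4]]
Every column of C is a scalar multiple of column 1 = [-1, -2] (multipliers 1, 2), so the columns span a one-dimensional space.
C ≠ 0, hence rank(C) = 1.
rank(C) = 1 < n = 2, so the pair (A, B) is not completely controllable.

1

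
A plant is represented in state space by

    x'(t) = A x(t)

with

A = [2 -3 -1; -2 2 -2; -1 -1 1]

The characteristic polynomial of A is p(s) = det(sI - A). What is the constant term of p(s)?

Expand det(sI - A) for the 3×3 matrix.
p(s) = s^3 - 5s^2 - s + 16.
(Check: constant term = det(-A) = (-1)^3 det A = 16; coefficient of s^2 = -tr A = -5.)
The constant term is 16.

16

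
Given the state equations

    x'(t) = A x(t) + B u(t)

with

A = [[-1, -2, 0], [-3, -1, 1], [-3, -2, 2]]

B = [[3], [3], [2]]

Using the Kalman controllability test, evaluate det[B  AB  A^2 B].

AB = [[-9], [-10], [-11]]
A^2B = [[29], [26], [25]]
Controllability matrix C = [B  AB  A^2B] = [[3, -9, 29], [3, -10, 26], [2, -11, 25]]
Expanding along the first row, det(C) = 3·((-10)·25 - 26·(-11)) - (-9)·(3·25 - 26·2) + 29·(3·(-11) - (-10)·2) = 3·36 - (-9)·23 + 29·(-13) = -62
Since det(C) ≠ 0, rank(C) = 3 and the system is completely controllable.

-62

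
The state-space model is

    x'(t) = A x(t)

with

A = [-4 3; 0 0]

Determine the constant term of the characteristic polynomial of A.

0

For a 2×2 matrix, det(sI - A) = s^2 - (tr A)s + det A.
tr A = -4, det A = 0.
So p(s) = s^2 + 4s.
The constant term is 0.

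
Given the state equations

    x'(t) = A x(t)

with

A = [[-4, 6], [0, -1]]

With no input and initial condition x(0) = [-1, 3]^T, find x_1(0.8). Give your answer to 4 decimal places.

2.4106

det(sI - A) = s^2 - (tr A)s + det A, with tr A = (-4) + (-1) = -5 and det A = (-4)·(-1) - 6·0 = 4 - 0 = 4.
So p(s) = det(sI - A) = s^2 + 5s + 4.
Factor s^2 + 5s + 4: two numbers with sum -5 and product 4 are -1 and -4, so s^2 + 5s + 4 = (s + 1)(s + 4).
Hence p(s) = (s + 1) (s + 4), with roots -4, -1.
The eigenvalues -4, -1 are distinct and real, so A is diagonalisable and x(t) = e^{At} x(0) = V diag(e^{λ_i t}) V^{-1} x(0), where the columns of V are the eigenvectors.
λ = -4: A - (-4)I = [[0, 6], [0, 3]]. Row 1 gives 0·v1 + 6·v2 = 0, so take v_1 = [1, 0]^T.
λ = -1: A - (-1)I = [[-3, 6], [0, 0]]. Row 1 gives (-3)·v1 + 6·v2 = 0, so take v_2 = [2, 1]^T.
V = [v_1 v_2] = [[1, 2], [0, 1]] has det V = 1, so V^{-1} = adj(V)/det V = [[1, -2], [0, 1]].
Modal coordinates z(0) = V^{-1} x(0): 1·(-1) + (-2)·3 = -7; 0·(-1) + 1·3 = 3; so z(0) = [-7, 3]^T.
x_1(t) = Σ_i (v_i)_1 · z_i(0) · e^{λ_i t} (row 1 of V times the modal terms).
x_1(0.8) = 1·(-7)·e^{-4·0.8} + 2·3·e^{-1·0.8} = (-7)·0.040762 + 6·0.449329 = 2.4106.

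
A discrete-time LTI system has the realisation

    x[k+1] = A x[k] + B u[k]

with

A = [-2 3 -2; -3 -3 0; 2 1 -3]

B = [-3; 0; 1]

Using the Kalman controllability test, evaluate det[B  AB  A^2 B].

-624

AB = [[4], [9], [-9]]
A^2B = [[37], [-39], [44]]
Controllability matrix C = [B  AB  A^2B] = [[-3, 4, 37], [0, 9, -39], [1, -9, 44]]
Expanding along the first row, det(C) = (-3)·(9·44 - (-39)·(-9)) - 4·(0·44 - (-39)·1) + 37·(0·(-9) - 9·1) = (-3)·45 - 4·39 + 37·(-9) = -624
Since det(C) ≠ 0, rank(C) = 3 and the system is completely controllable.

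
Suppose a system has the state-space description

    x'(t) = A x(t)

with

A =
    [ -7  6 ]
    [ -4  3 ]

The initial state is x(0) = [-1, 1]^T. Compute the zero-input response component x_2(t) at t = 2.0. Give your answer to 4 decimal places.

0.6668

det(sI - A) = s^2 - (tr A)s + det A, with tr A = (-7) + 3 = -4 and det A = (-7)·3 - 6·(-4) = -21 - (-24) = 3.
So p(s) = det(sI - A) = s^2 + 4s + 3.
Factor s^2 + 4s + 3: two numbers with sum -4 and product 3 are -1 and -3, so s^2 + 4s + 3 = (s + 1)(s + 3).
Hence p(s) = (s + 1) (s + 3), with roots -3, -1.
The eigenvalues -3, -1 are distinct and real, so A is diagonalisable and x(t) = e^{At} x(0) = V diag(e^{λ_i t}) V^{-1} x(0), where the columns of V are the eigenvectors.
λ = -3: A - (-3)I = [[-4, 6], [-4, 6]]. Row 1 gives (-4)·v1 + 6·v2 = 0, so take v_1 = [3, 2]^T.
λ = -1: A - (-1)I = [[-6, 6], [-4, 4]]. Row 1 gives (-6)·v1 + 6·v2 = 0, so take v_2 = [1, 1]^T.
V = [v_1 v_2] = [[3, 1], [2, 1]] has det V = 1, so V^{-1} = adj(V)/det V = [[1, -1], [-2, 3]].
Modal coordinates z(0) = V^{-1} x(0): 1·(-1) + (-1)·1 = -2; (-2)·(-1) + 3·1 = 5; so z(0) = [-2, 5]^T.
x_2(t) = Σ_i (v_i)_2 · z_i(0) · e^{λ_i t} (row 2 of V times the modal terms).
x_2(2.0) = 2·(-2)·e^{-3·2.0} + 1·5·e^{-1·2.0} = (-4)·0.002479 + 5·0.135335 = 0.6668.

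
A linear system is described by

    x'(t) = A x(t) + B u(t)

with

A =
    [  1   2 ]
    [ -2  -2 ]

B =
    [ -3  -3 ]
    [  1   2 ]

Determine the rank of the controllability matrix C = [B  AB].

AB = [[-1, 1], [4, 2]]
Controllability matrix C = [B  AB] = [[-3, -3, -1, 1], [1, 2, 4, 2]]
Take the 2×2 submatrix of C formed by columns 1, 2: [[-3, -3], [1, 2]]. Its determinant is (-3)·2 - (-3)·1 = -6 - (-3) = -3 ≠ 0.
So rank(C) ≥ 2; since C has 2 rows, rank(C) = 2.
rank(C) = 2 = n, so the pair (A, B) is completely controllable.

2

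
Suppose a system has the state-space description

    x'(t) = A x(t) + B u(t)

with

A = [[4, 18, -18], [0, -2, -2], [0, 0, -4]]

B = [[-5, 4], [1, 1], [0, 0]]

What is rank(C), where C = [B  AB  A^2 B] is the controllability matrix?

AB = [[-2, 34], [-2, -2], [0, 0]]
A^2B = [[-44, 100], [4, 4], [0, 0]]
Controllability matrix C = [B  AB  A^2B] = [[-5, 4, -2, 34, -44, 100], [1, 1, -2, -2, 4, 4], [0, 0, 0, 0, 0, 0]]
Row 3 of C is identically zero, so rank(C) ≤ 2.
The 2×2 minor from rows 1, 2, columns 1, 2 is (-5)·1 - 4·1 = -5 - 4 = -9 ≠ 0, so rank(C) = 2.
rank(C) = 2 < n = 3, so the pair (A, B) is not completely controllable.

2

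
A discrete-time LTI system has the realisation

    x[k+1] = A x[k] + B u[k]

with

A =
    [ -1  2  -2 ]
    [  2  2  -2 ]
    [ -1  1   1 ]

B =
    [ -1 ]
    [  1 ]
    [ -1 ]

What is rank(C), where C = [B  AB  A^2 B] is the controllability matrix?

3

AB = [[5], [2], [1]]
A^2B = [[-3], [12], [-2]]
Controllability matrix C = [B  AB  A^2B] = [[-1, 5, -3], [1, 2, 12], [-1, 1, -2]]
det(C) = (-1)·(2·(-2) - 12·1) - 5·(1·(-2) - 12·(-1)) + (-3)·(1·1 - 2·(-1)) = (-1)·(-16) - 5·10 + (-3)·3 = -43 ≠ 0, so rank(C) = 3.
rank(C) = 3 = n, so the pair (A, B) is completely controllable.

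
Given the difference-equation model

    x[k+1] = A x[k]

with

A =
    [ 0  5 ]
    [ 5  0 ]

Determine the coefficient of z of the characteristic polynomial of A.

0

For a 2×2 matrix, det(zI - A) = z^2 - (tr A)z + det A.
tr A = 0, det A = -25.
So p(z) = z^2 - 25.
The coefficient of z is 0.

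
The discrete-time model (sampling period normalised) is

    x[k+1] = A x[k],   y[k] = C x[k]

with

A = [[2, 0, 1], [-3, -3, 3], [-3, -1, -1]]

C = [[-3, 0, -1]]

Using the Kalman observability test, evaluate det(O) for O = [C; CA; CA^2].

CA = [[-3, 1, -2]]
CA^2 = [[-3, -1, 2]]
Observability matrix O = [C; CA; CA^2] = [[-3, 0, -1], [-3, 1, -2], [-3, -1, 2]]
Expanding along the first row, det(O) = (-3)·(1·2 - (-2)·(-1)) - 0·((-3)·2 - (-2)·(-3)) + (-1)·((-3)·(-1) - 1·(-3)) = (-3)·0 - 0·(-12) + (-1)·6 = -6
Since det(O) ≠ 0, rank(O) = 3 and the system is completely observable.

-6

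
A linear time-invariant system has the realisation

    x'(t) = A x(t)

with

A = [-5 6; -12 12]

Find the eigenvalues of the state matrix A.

det(sI - A) = s^2 - (tr A)s + det A, with tr A = (-5) + 12 = 7 and det A = (-5)·12 - 6·(-12) = -60 - (-72) = 12.
So p(s) = det(sI - A) = s^2 - 7s + 12.
Factor s^2 - 7s + 12: two numbers with sum 7 and product 12 are 4 and 3, so s^2 - 7s + 12 = (s - 4)(s - 3).
Hence p(s) = (s - 4) (s - 3), with roots 3, 4.
At least one eigenvalue has non-negative real part, so the system is not asymptotically stable.

3, 4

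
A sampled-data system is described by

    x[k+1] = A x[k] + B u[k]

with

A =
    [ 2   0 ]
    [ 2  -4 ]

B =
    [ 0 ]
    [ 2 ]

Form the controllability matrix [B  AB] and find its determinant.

AB = [[0], [-8]]
Controllability matrix C = [B  AB] = [[0, 0], [2, -8]]
det(C) = 0·(-8) - 0·2 = 0 - 0 = 0
Since det(C) = 0, rank(C) < 2 and the system is not completely controllable.

0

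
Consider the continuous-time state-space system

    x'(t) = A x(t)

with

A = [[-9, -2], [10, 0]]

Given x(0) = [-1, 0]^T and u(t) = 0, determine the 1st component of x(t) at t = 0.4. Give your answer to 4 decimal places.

0.1309

det(sI - A) = s^2 - (tr A)s + det A, with tr A = (-9) + 0 = -9 and det A = (-9)·0 - (-2)·10 = 0 - (-20) = 20.
So p(s) = det(sI - A) = s^2 + 9s + 20.
Factor s^2 + 9s + 20: two numbers with sum -9 and product 20 are -4 and -5, so s^2 + 9s + 20 = (s + 4)(s + 5).
Hence p(s) = (s + 4) (s + 5), with roots -5, -4.
The eigenvalues -5, -4 are distinct and real, so A is diagonalisable and x(t) = e^{At} x(0) = V diag(e^{λ_i t}) V^{-1} x(0), where the columns of V are the eigenvectors.
λ = -5: A - (-5)I = [[-4, -2], [10, 5]]. Row 1 gives (-4)·v1 + (-2)·v2 = 0, so take v_1 = [1, -2]^T.
λ = -4: A - (-4)I = [[-5, -2], [10, 4]]. Row 1 gives (-5)·v1 + (-2)·v2 = 0, so take v_2 = [2, -5]^T.
V = [v_1 v_2] = [[1, 2], [-2, -5]] has det V = -1, so V^{-1} = adj(V)/det V = [[5, 2], [-2, -1]].
Modal coordinates z(0) = V^{-1} x(0): 5·(-1) + 2·0 = -5; (-2)·(-1) + (-1)·0 = 2; so z(0) = [-5, 2]^T.
x_1(t) = Σ_i (v_i)_1 · z_i(0) · e^{λ_i t} (row 1 of V times the modal terms).
x_1(0.4) = 1·(-5)·e^{-5·0.4} + 2·2·e^{-4·0.4} = (-5)·0.135335 + 4·0.201897 = 0.1309.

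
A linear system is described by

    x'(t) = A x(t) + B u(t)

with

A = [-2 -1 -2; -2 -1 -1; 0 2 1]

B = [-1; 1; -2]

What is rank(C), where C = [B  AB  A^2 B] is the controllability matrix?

AB = [[5], [3], [0]]
A^2B = [[-13], [-13], [6]]
Controllability matrix C = [B  AB  A^2B] = [[-1, 5, -13], [1, 3, -13], [-2, 0, 6]]
det(C) = (-1)·(3·6 - (-13)·0) - 5·(1·6 - (-13)·(-2)) + (-13)·(1·0 - 3·(-2)) = (-1)·18 - 5·(-20) + (-13)·6 = 4 ≠ 0, so rank(C) = 3.
rank(C) = 3 = n, so the pair (A, B) is completely controllable.

3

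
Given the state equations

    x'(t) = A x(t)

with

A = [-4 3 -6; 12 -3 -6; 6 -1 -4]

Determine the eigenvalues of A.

-6, -4, -1

det(sI - A) = s^3 - (tr A)s^2 + (M11 + M22 + M33)s - det A, where Mii is the 2×2 principal minor of A obtained by deleting row i and column i.
tr A = (-4) + (-3) + (-4) = -11; M11 = (-3)·(-4) - (-6)·(-1) = 12 - 6 = 6; M22 = (-4)·(-4) - (-6)·6 = 16 - (-36) = 52; M33 = (-4)·(-3) - 3·12 = 12 - 36 = -24; sum of minors = 34.
det A = (-4)·((-3)·(-4) - (-6)·(-1)) - 3·(12·(-4) - (-6)·6) + (-6)·(12·(-1) - (-3)·6) = (-4)·6 - 3·(-12) + (-6)·6 = -24.
So p(s) = det(sI - A) = s^3 + 11s^2 + 34s + 24.
Rational-root test: any integer root divides 24. Testing small divisors, s = -1 works: p(-1) = -1 + 11 + (-34) + 24 = 0, so (s + 1) is a factor.
Dividing, p(s) = (s + 1)(s^2 + 10s + 24).
Factor s^2 + 10s + 24: two numbers with sum -10 and product 24 are -4 and -6, so s^2 + 10s + 24 = (s + 4)(s + 6).
Hence p(s) = (s + 1) (s + 4) (s + 6), with roots -6, -4, -1.
All eigenvalues have negative real part, so the system is asymptotically stable.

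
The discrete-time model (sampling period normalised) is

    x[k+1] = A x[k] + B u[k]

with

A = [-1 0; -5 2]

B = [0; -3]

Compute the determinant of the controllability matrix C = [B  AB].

AB = [[0], [-6]]
Controllability matrix C = [B  AB] = [[0, 0], [-3, -6]]
det(C) = 0·(-6) - 0·(-3) = 0 - 0 = 0
Since det(C) = 0, rank(C) < 2 and the system is not completely controllable.

0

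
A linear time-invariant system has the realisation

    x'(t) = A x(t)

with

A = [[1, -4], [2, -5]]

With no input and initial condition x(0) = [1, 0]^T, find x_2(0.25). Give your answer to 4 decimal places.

det(sI - A) = s^2 - (tr A)s + det A, with tr A = 1 + (-5) = -4 and det A = 1·(-5) - (-4)·2 = -5 - (-8) = 3.
So p(s) = det(sI - A) = s^2 + 4s + 3.
Factor s^2 + 4s + 3: two numbers with sum -4 and product 3 are -1 and -3, so s^2 + 4s + 3 = (s + 1)(s + 3).
Hence p(s) = (s + 1) (s + 3), with roots -3, -1.
The eigenvalues -3, -1 are distinct and real, so A is diagonalisable and x(t) = e^{At} x(0) = V diag(e^{λ_i t}) V^{-1} x(0), where the columns of V are the eigenvectors.
λ = -3: A - (-3)I = [[4, -4], [2, -2]]. Row 1 gives 4·v1 + (-4)·v2 = 0, so take v_1 = [1, 1]^T.
λ = -1: A - (-1)I = [[2, -4], [2, -4]]. Row 1 gives 2·v1 + (-4)·v2 = 0, so take v_2 = [2, 1]^T.
V = [v_1 v_2] = [[1, 2], [1, 1]] has det V = -1, so V^{-1} = adj(V)/det V = [[-1, 2], [1, -1]].
Modal coordinates z(0) = V^{-1} x(0): (-1)·1 + 2·0 = -1; 1·1 + (-1)·0 = 1; so z(0) = [-1, 1]^T.
x_2(t) = Σ_i (v_i)_2 · z_i(0) · e^{λ_i t} (row 2 of V times the modal terms).
x_2(0.25) = 1·(-1)·e^{-3·0.25} + 1·1·e^{-1·0.25} = (-1)·0.472367 + 1·0.778801 = 0.3064.

0.3064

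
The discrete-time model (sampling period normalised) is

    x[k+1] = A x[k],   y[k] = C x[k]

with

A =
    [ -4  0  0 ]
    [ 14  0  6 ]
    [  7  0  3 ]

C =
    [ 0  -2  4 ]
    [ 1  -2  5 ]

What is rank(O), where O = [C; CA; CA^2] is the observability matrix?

2

CA = [[0, 0, 0], [3, 0, 3]]
CA^2 = [[0, 0, 0], [9, 0, 9]]
Observability matrix O = [C; CA; CA^2] = [[0, -2, 4], [1, -2, 5], [0, 0, 0], [3, 0, 3], [0, 0, 0], [9, 0, 9]]
The columns c1, c2, c3 of O are linearly dependent: -c1 + 2·c2 + c3 = 0 (check each entry), so rank(O) ≤ 2.
The 2×2 minor from rows 1, 2, columns 1, 2 is 0·(-2) - (-2)·1 = 0 - (-2) = 2 ≠ 0, so rank(O) = 2.
rank(O) = 2 < n = 3, so the pair (A, C) is not completely observable.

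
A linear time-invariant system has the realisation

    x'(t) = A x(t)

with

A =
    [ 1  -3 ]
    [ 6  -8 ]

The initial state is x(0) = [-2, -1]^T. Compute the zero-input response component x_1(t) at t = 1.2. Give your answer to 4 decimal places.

-0.2697

det(sI - A) = s^2 - (tr A)s + det A, with tr A = 1 + (-8) = -7 and det A = 1·(-8) - (-3)·6 = -8 - (-18) = 10.
So p(s) = det(sI - A) = s^2 + 7s + 10.
Factor s^2 + 7s + 10: two numbers with sum -7 and product 10 are -2 and -5, so s^2 + 7s + 10 = (s + 2)(s + 5).
Hence p(s) = (s + 2) (s + 5), with roots -5, -2.
The eigenvalues -5, -2 are distinct and real, so A is diagonalisable and x(t) = e^{At} x(0) = V diag(e^{λ_i t}) V^{-1} x(0), where the columns of V are the eigenvectors.
λ = -5: A - (-5)I = [[6, -3], [6, -3]]. Row 1 gives 6·v1 + (-3)·v2 = 0, so take v_1 = [1, 2]^T.
λ = -2: A - (-2)I = [[3, -3], [6, -6]]. Row 1 gives 3·v1 + (-3)·v2 = 0, so take v_2 = [-1, -1]^T.
V = [v_1 v_2] = [[1, -1], [2, -1]] has det V = 1, so V^{-1} = adj(V)/det V = [[-1, 1], [-2, 1]].
Modal coordinates z(0) = V^{-1} x(0): (-1)·(-2) + 1·(-1) = 1; (-2)·(-2) + 1·(-1) = 3; so z(0) = [1, 3]^T.
x_1(t) = Σ_i (v_i)_1 · z_i(0) · e^{λ_i t} (row 1 of V times the modal terms).
x_1(1.2) = 1·1·e^{-5·1.2} + (-1)·3·e^{-2·1.2} = 1·0.002479 + (-3)·0.090718 = -0.2697.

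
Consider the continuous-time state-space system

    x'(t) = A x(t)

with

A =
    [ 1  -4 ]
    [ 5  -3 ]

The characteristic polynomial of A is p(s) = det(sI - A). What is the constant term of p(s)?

17

For a 2×2 matrix, det(sI - A) = s^2 - (tr A)s + det A.
tr A = -2, det A = 17.
So p(s) = s^2 + 2s + 17.
The constant term is 17.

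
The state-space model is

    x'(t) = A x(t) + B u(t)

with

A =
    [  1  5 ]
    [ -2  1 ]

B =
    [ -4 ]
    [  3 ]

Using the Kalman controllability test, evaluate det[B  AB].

-77

AB = [[11], [11]]
Controllability matrix C = [B  AB] = [[-4, 11], [3, 11]]
det(C) = (-4)·11 - 11·3 = -44 - 33 = -77
Since det(C) ≠ 0, rank(C) = 2 and the system is completely controllable.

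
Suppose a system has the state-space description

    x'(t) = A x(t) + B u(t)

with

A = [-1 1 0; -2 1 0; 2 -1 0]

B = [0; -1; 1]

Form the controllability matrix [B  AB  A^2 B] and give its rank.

AB = [[-1], [-1], [1]]
A^2B = [[0], [1], [-1]]
Controllability matrix C = [B  AB  A^2B] = [[0, -1, 0], [-1, -1, 1], [1, 1, -1]]
The rows r1, r2, r3 of C are linearly dependent: r2 + r3 = 0 (check each entry), so rank(C) ≤ 2.
The 2×2 minor from rows 1, 2, columns 1, 2 is 0·(-1) - (-1)·(-1) = 0 - 1 = -1 ≠ 0, so rank(C) = 2.
rank(C) = 2 < n = 3, so the pair (A, B) is not completely controllable.

2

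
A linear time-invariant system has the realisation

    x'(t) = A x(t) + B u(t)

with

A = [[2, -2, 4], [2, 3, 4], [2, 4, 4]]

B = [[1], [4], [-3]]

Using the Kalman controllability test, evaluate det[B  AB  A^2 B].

-1064

AB = [[-18], [2], [6]]
A^2B = [[-16], [-6], [-4]]
Controllability matrix C = [B  AB  A^2B] = [[1, -18, -16], [4, 2, -6], [-3, 6, -4]]
Expanding along the first row, det(C) = 1·(2·(-4) - (-6)·6) - (-18)·(4·(-4) - (-6)·(-3)) + (-16)·(4·6 - 2·(-3)) = 1·28 - (-18)·(-34) + (-16)·30 = -1064
Since det(C) ≠ 0, rank(C) = 3 and the system is completely controllable.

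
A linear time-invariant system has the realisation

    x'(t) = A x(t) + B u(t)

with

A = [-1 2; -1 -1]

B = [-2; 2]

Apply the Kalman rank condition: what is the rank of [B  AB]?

2

AB = [[6], [0]]
Controllability matrix C = [B  AB] = [[-2, 6], [2, 0]]
det(C) = (-2)·0 - 6·2 = 0 - 12 = -12 ≠ 0, so rank(C) = 2.
rank(C) = 2 = n, so the pair (A, B) is completely controllable.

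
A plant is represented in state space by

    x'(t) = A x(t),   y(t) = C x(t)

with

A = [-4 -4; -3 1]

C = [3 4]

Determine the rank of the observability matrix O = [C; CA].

CA = [[-24, -8]]
Observability matrix O = [C; CA] = [[3, 4], [-24, -8]]
det(O) = 3·(-8) - 4·(-24) = -24 - (-96) = 72 ≠ 0, so rank(O) = 2.
rank(O) = 2 = n, so the pair (A, C) is completely observable.

2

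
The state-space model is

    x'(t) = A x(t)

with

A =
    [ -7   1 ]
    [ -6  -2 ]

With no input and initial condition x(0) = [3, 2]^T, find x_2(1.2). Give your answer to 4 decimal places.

det(sI - A) = s^2 - (tr A)s + det A, with tr A = (-7) + (-2) = -9 and det A = (-7)·(-2) - 1·(-6) = 14 - (-6) = 20.
So p(s) = det(sI - A) = s^2 + 9s + 20.
Factor s^2 + 9s + 20: two numbers with sum -9 and product 20 are -4 and -5, so s^2 + 9s + 20 = (s + 4)(s + 5).
Hence p(s) = (s + 4) (s + 5), with roots -5, -4.
The eigenvalues -5, -4 are distinct and real, so A is diagonalisable and x(t) = e^{At} x(0) = V diag(e^{λ_i t}) V^{-1} x(0), where the columns of V are the eigenvectors.
λ = -5: A - (-5)I = [[-2, 1], [-6, 3]]. Row 1 gives (-2)·v1 + 1·v2 = 0, so take v_1 = [-1, -2]^T.
λ = -4: A - (-4)I = [[-3, 1], [-6, 2]]. Row 1 gives (-3)·v1 + 1·v2 = 0, so take v_2 = [1, 3]^T.
V = [v_1 v_2] = [[-1, 1], [-2, 3]] has det V = -1, so V^{-1} = adj(V)/det V = [[-3, 1], [-2, 1]].
Modal coordinates z(0) = V^{-1} x(0): (-3)·3 + 1·2 = -7; (-2)·3 + 1·2 = -4; so z(0) = [-7, -4]^T.
x_2(t) = Σ_i (v_i)_2 · z_i(0) · e^{λ_i t} (row 2 of V times the modal terms).
x_2(1.2) = (-2)·(-7)·e^{-5·1.2} + 3·(-4)·e^{-4·1.2} = 14·0.002479 + (-12)·0.008230 = -0.0641.

-0.0641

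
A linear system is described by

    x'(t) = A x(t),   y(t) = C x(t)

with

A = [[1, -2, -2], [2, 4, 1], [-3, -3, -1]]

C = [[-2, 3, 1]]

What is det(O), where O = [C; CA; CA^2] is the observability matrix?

316

CA = [[1, 13, 6]]
CA^2 = [[9, 32, 5]]
Observability matrix O = [C; CA; CA^2] = [[-2, 3, 1], [1, 13, 6], [9, 32, 5]]
Expanding along the first row, det(O) = (-2)·(13·5 - 6·32) - 3·(1·5 - 6·9) + 1·(1·32 - 13·9) = (-2)·(-127) - 3·(-49) + 1·(-85) = 316
Since det(O) ≠ 0, rank(O) = 3 and the system is completely observable.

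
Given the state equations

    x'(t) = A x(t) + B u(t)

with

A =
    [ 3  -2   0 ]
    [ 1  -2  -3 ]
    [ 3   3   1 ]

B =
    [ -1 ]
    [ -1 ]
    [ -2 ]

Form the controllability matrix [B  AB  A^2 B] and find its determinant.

AB = [[-1], [7], [-8]]
A^2B = [[-17], [9], [10]]
Controllability matrix C = [B  AB  A^2B] = [[-1, -1, -17], [-1, 7, 9], [-2, -8, 10]]
Expanding along the first row, det(C) = (-1)·(7·10 - 9·(-8)) - (-1)·((-1)·10 - 9·(-2)) + (-17)·((-1)·(-8) - 7·(-2)) = (-1)·142 - (-1)·8 + (-17)·22 = -508
Since det(C) ≠ 0, rank(C) = 3 and the system is completely controllable.

-508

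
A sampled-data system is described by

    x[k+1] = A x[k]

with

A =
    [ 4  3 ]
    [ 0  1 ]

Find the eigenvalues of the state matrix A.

det(zI - A) = z^2 - (tr A)z + det A, with tr A = 4 + 1 = 5 and det A = 4·1 - 3·0 = 4 - 0 = 4.
So p(z) = det(zI - A) = z^2 - 5z + 4.
Factor z^2 - 5z + 4: two numbers with sum 5 and product 4 are 4 and 1, so z^2 - 5z + 4 = (z - 4)(z - 1).
Hence p(z) = (z - 4) (z - 1), with roots 1, 4.

1, 4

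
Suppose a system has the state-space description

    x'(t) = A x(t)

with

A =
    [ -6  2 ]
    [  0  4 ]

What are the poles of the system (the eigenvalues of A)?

-6, 4

det(sI - A) = s^2 - (tr A)s + det A, with tr A = (-6) + 4 = -2 and det A = (-6)·4 - 2·0 = -24 - 0 = -24.
So p(s) = det(sI - A) = s^2 + 2s - 24.
Factor s^2 + 2s - 24: two numbers with sum -2 and product -24 are 4 and -6, so s^2 + 2s - 24 = (s - 4)(s + 6).
Hence p(s) = (s - 4) (s + 6), with roots -6, 4.
At least one eigenvalue has non-negative real part, so the system is not asymptotically stable.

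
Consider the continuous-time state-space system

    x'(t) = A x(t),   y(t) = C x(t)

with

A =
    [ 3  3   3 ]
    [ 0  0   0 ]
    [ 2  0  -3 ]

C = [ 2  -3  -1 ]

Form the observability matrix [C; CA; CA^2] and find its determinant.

CA = [[4, 6, 9]]
CA^2 = [[30, 12, -15]]
Observability matrix O = [C; CA; CA^2] = [[2, -3, -1], [4, 6, 9], [30, 12, -15]]
Expanding along the first row, det(O) = 2·(6·(-15) - 9·12) - (-3)·(4·(-15) - 9·30) + (-1)·(4·12 - 6·30) = 2·(-198) - (-3)·(-330) + (-1)·(-132) = -1254
Since det(O) ≠ 0, rank(O) = 3 and the system is completely observable.

-1254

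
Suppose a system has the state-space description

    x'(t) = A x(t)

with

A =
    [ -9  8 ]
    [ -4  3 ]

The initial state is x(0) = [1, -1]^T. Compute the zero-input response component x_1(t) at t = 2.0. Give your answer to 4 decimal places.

-0.4058

det(sI - A) = s^2 - (tr A)s + det A, with tr A = (-9) + 3 = -6 and det A = (-9)·3 - 8·(-4) = -27 - (-32) = 5.
So p(s) = det(sI - A) = s^2 + 6s + 5.
Factor s^2 + 6s + 5: two numbers with sum -6 and product 5 are -1 and -5, so s^2 + 6s + 5 = (s + 1)(s + 5).
Hence p(s) = (s + 1) (s + 5), with roots -5, -1.
The eigenvalues -5, -1 are distinct and real, so A is diagonalisable and x(t) = e^{At} x(0) = V diag(e^{λ_i t}) V^{-1} x(0), where the columns of V are the eigenvectors.
λ = -5: A - (-5)I = [[-4, 8], [-4, 8]]. Row 1 gives (-4)·v1 + 8·v2 = 0, so take v_1 = [2, 1]^T.
λ = -1: A - (-1)I = [[-8, 8], [-4, 4]]. Row 1 gives (-8)·v1 + 8·v2 = 0, so take v_2 = [-1, -1]^T.
V = [v_1 v_2] = [[2, -1], [1, -1]] has det V = -1, so V^{-1} = adj(V)/det V = [[1, -1], [1, -2]].
Modal coordinates z(0) = V^{-1} x(0): 1·1 + (-1)·(-1) = 2; 1·1 + (-2)·(-1) = 3; so z(0) = [2, 3]^T.
x_1(t) = Σ_i (v_i)_1 · z_i(0) · e^{λ_i t} (row 1 of V times the modal terms).
x_1(2.0) = 2·2·e^{-5·2.0} + (-1)·3·e^{-1·2.0} = 4·0.000045 + (-3)·0.135335 = -0.4058.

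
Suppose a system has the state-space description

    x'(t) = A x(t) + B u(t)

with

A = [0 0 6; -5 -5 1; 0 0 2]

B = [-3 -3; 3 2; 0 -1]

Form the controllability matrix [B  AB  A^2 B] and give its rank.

AB = [[0, -6], [0, 4], [0, -2]]
A^2B = [[0, -12], [0, 8], [0, -4]]
Controllability matrix C = [B  AB  A^2B] = [[-3, -3, 0, -6, 0, -12], [3, 2, 0, 4, 0, 8], [0, -1, 0, -2, 0, -4]]
The rows r1, r2, r3 of C are linearly dependent: -r1 - r2 + r3 = 0 (check each entry), so rank(C) ≤ 2.
The 2×2 minor from rows 1, 2, columns 1, 2 is (-3)·2 - (-3)·3 = -6 - (-9) = 3 ≠ 0, so rank(C) = 2.
rank(C) = 2 < n = 3, so the pair (A, B) is not completely controllable.

2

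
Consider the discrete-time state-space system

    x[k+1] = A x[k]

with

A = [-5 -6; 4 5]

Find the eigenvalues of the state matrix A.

-1, 1

det(zI - A) = z^2 - (tr A)z + det A, with tr A = (-5) + 5 = 0 and det A = (-5)·5 - (-6)·4 = -25 - (-24) = -1.
So p(z) = det(zI - A) = z^2 - 1.
Factor z^2 - 1: two numbers with sum 0 and product -1 are 1 and -1, so z^2 - 1 = (z - 1)(z + 1).
Hence p(z) = (z - 1) (z + 1), with roots -1, 1.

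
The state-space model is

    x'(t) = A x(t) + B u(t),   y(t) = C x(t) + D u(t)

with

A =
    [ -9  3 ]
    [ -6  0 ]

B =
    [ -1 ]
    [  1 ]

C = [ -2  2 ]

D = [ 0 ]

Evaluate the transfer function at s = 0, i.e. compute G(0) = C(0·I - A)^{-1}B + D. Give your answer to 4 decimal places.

1.3333

G(0) = C(-A)^{-1}B + D = -C A^{-1} B + D.
det A = 18, so A^{-1} = (1/18)·adj(A) = [[0, -1/6], [1/3, -1/2]]
A^{-1} B = [-1/6, -5/6]^T
C A^{-1} B = -4/3
G(0) = D - C A^{-1} B = 0 - (-4/3) = 4/3 ≈ 1.3333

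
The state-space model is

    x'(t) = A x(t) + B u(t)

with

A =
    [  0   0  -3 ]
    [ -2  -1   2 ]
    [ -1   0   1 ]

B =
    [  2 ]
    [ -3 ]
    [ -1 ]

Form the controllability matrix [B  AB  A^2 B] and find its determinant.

AB = [[3], [-3], [-3]]
A^2B = [[9], [-9], [-6]]
Controllability matrix C = [B  AB  A^2B] = [[2, 3, 9], [-3, -3, -9], [-1, -3, -6]]
Expanding along the first row, det(C) = 2·((-3)·(-6) - (-9)·(-3)) - 3·((-3)·(-6) - (-9)·(-1)) + 9·((-3)·(-3) - (-3)·(-1)) = 2·(-9) - 3·9 + 9·6 = 9
Since det(C) ≠ 0, rank(C) = 3 and the system is completely controllable.

9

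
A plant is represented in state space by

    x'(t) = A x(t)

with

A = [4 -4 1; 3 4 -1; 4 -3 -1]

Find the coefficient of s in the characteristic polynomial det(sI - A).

Expand det(sI - A) for the 3×3 matrix.
p(s) = s^3 - 7s^2 + 13s + 49.
(Check: constant term = det(-A) = (-1)^3 det A = 49; coefficient of s^2 = -tr A = -7.)
The coefficient of s is 13.

13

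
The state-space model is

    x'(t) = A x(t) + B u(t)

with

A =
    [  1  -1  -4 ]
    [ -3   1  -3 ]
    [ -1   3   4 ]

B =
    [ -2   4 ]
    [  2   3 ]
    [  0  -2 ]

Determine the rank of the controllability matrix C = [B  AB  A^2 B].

AB = [[-4, 9], [8, -3], [8, -3]]
A^2B = [[-44, 24], [-4, -21], [60, -30]]
Controllability matrix C = [B  AB  A^2B] = [[-2, 4, -4, 9, -44, 24], [2, 3, 8, -3, -4, -21], [0, -2, 8, -3, 60, -30]]
Take the 3×3 submatrix of C formed by columns 1, 2, 3: [[-2, 4, -4], [2, 3, 8], [0, -2, 8]]. Its determinant is (-2)·(3·8 - 8·(-2)) - 4·(2·8 - 8·0) + (-4)·(2·(-2) - 3·0) = (-2)·40 - 4·16 + (-4)·(-4) = -128 ≠ 0.
So rank(C) ≥ 3; since C has 3 rows, rank(C) = 3.
rank(C) = 3 = n, so the pair (A, B) is completely controllable.

3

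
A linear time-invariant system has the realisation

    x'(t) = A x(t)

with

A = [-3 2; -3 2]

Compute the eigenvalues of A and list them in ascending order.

-1, 0

det(sI - A) = s^2 - (tr A)s + det A, with tr A = (-3) + 2 = -1 and det A = (-3)·2 - 2·(-3) = -6 - (-6) = 0.
So p(s) = det(sI - A) = s^2 + s.
Factor s^2 + s: two numbers with sum -1 and product 0 are 0 and -1, so s^2 + s = s(s + 1).
Hence p(s) = s (s + 1), with roots -1, 0.
At least one eigenvalue has non-negative real part, so the system is not asymptotically stable.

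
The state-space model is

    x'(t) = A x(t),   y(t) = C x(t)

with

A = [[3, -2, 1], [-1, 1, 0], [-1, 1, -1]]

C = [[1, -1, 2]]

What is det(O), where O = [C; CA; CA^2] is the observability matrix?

-3

CA = [[2, -1, -1]]
CA^2 = [[8, -6, 3]]
Observability matrix O = [C; CA; CA^2] = [[1, -1, 2], [2, -1, -1], [8, -6, 3]]
Expanding along the first row, det(O) = 1·((-1)·3 - (-1)·(-6)) - (-1)·(2·3 - (-1)·8) + 2·(2·(-6) - (-1)·8) = 1·(-9) - (-1)·14 + 2·(-4) = -3
Since det(O) ≠ 0, rank(O) = 3 and the system is completely observable.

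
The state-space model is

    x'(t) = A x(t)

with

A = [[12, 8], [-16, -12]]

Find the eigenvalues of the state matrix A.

-4, 4

det(sI - A) = s^2 - (tr A)s + det A, with tr A = 12 + (-12) = 0 and det A = 12·(-12) - 8·(-16) = -144 - (-128) = -16.
So p(s) = det(sI - A) = s^2 - 16.
Factor s^2 - 16: two numbers with sum 0 and product -16 are 4 and -4, so s^2 - 16 = (s - 4)(s + 4).
Hence p(s) = (s - 4) (s + 4), with roots -4, 4.
At least one eigenvalue has non-negative real part, so the system is not asymptotically stable.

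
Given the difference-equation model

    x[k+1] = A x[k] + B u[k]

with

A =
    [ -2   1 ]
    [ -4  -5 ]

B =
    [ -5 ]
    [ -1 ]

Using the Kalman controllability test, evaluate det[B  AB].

AB = [[9], [25]]
Controllability matrix C = [B  AB] = [[-5, 9], [-1, 25]]
det(C) = (-5)·25 - 9·(-1) = -125 - (-9) = -116
Since det(C) ≠ 0, rank(C) = 2 and the system is completely controllable.

-116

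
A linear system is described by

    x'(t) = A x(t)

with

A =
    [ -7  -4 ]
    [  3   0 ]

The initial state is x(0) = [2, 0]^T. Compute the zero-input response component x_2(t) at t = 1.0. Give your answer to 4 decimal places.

0.1888

det(sI - A) = s^2 - (tr A)s + det A, with tr A = (-7) + 0 = -7 and det A = (-7)·0 - (-4)·3 = 0 - (-12) = 12.
So p(s) = det(sI - A) = s^2 + 7s + 12.
Factor s^2 + 7s + 12: two numbers with sum -7 and product 12 are -3 and -4, so s^2 + 7s + 12 = (s + 3)(s + 4).
Hence p(s) = (s + 3) (s + 4), with roots -4, -3.
The eigenvalues -4, -3 are distinct and real, so A is diagonalisable and x(t) = e^{At} x(0) = V diag(e^{λ_i t}) V^{-1} x(0), where the columns of V are the eigenvectors.
λ = -4: A - (-4)I = [[-3, -4], [3, 4]]. Row 1 gives (-3)·v1 + (-4)·v2 = 0, so take v_1 = [4, -3]^T.
λ = -3: A - (-3)I = [[-4, -4], [3, 3]]. Row 1 gives (-4)·v1 + (-4)·v2 = 0, so take v_2 = [1, -1]^T.
V = [v_1 v_2] = [[4, 1], [-3, -1]] has det V = -1, so V^{-1} = adj(V)/det V = [[1, 1], [-3, -4]].
Modal coordinates z(0) = V^{-1} x(0): 1·2 + 1·0 = 2; (-3)·2 + (-4)·0 = -6; so z(0) = [2, -6]^T.
x_2(t) = Σ_i (v_i)_2 · z_i(0) · e^{λ_i t} (row 2 of V times the modal terms).
x_2(1.0) = (-3)·2·e^{-4·1.0} + (-1)·(-6)·e^{-3·1.0} = (-6)·0.018316 + 6·0.049787 = 0.1888.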